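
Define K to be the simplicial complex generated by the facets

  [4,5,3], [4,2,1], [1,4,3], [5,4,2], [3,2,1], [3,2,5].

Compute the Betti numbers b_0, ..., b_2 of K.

Fix the vertex order 1 < 2 < 3 < 4 < 5 and write every simplex with vertices in increasing order. Then dim K = 2 and the simplices of K are:

  0-simplices (5): [1], [2], [3], [4], [5]
  1-simplices (9): [1,2], [1,3], [1,4], [2,3], [2,4], [2,5], [3,4], [3,5], [4,5]
  2-simplices (6): [1,2,3], [1,2,4], [1,3,4], [2,3,5], [2,4,5], [3,4,5]

giving chain groups C_0 ≅ Z^5, C_1 ≅ Z^9, C_2 ≅ Z^6.

The boundary map ∂_1: C_1 → C_0 is given by ∂[p,q] = [q] − [p].
The resulting 5×9 matrix has rank 4, and its Smith normal form has invariant factors (1,1,1,1).

The boundary map ∂_2: C_2 → C_1 maps a triangle to the signed sum of its edges. For instance
  ∂[2,3,5] = [3,5] − [2,5] + [2,3],
  ∂[1,2,4] = [2,4] − [1,4] + [1,2].
The resulting 9×6 matrix has rank 5, and its Smith normal form has invariant factors (1,1,1,1,1).

Computing H_k = (kernel of ∂_k) / (image of ∂_{k+1}):

  H_0: rank C_0 − rank ∂_1 = 5 − 4 = 1, and the invariant factors of ∂_1 are all 1, so H_0 = Z.
  H_1: rank ker ∂_1 − rank ∂_2 = (9 − 4) − 5 = 0, and the invariant factors of ∂_2 are all 1, so H_1 = 0.
  H_2: rank ker ∂_2 − rank ∂_3 = (6 − 5) − 0 = 1, and there is no ∂_3, so H_2 = Z.

As a check, the Euler characteristic is 5 − 9 + 6 = 2, which agrees with 1 − 0 + 1 = 2.

Hence the Betti numbers are b_0 = 1, b_1 = 0, b_2 = 1.

b_0 = 1, b_1 = 0, b_2 = 1.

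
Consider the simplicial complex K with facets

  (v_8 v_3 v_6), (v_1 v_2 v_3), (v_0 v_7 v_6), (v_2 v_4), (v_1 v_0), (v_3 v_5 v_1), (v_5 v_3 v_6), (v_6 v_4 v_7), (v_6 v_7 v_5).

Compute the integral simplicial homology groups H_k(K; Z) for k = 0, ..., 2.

Take the total order v_0 < v_1 < v_2 < v_3 < v_4 < v_5 < v_6 < v_7 < v_8 on the vertex set. Then K (dimension 2) consists of the simplices:

  0-simplices (9): [v_0], [v_1], [v_2], [v_3], [v_4], [v_5], [v_6], [v_7], [v_8]
  1-simplices (17): (17 of them)
  2-simplices (7): [v_0,v_6,v_7], [v_1,v_2,v_3], [v_1,v_3,v_5], [v_3,v_5,v_6], [v_3,v_6,v_8], [v_4,v_6,v_7], [v_5,v_6,v_7]

so the chain groups are C_0 ≅ Z^9, C_1 ≅ Z^17, C_2 ≅ Z^7.

∂_1: C_1 → C_0 sends each edge [p,q] (with p < q) to q − p.
The resulting 9×17 matrix has rank 8, and its Smith normal form has invariant factors (1,1,1,1,1,1,1,1).

Boundary ∂_2: C_2 → C_1 acts by ∂[p,q,r] = [q,r] − [p,r] + [p,q]. For instance
  ∂[v_3,v_5,v_6] = [v_5,v_6] − [v_3,v_6] + [v_3,v_5],
  ∂[v_5,v_6,v_7] = [v_6,v_7] − [v_5,v_7] + [v_5,v_6].
This gives a 17×7 integer matrix of rank 7; reducing to Smith normal form yields diagonal entries (1,1,1,1,1,1,1).

From H_k ≅ ker(∂_k) / im(∂_{k+1}) we obtain:

  H_0: rank C_0 − rank ∂_1 = 9 − 8 = 1, and the invariant factors of ∂_1 are all 1, so H_0 = Z.
  H_1: rank ker ∂_1 − rank ∂_2 = (17 − 8) − 7 = 2, and the invariant factors of ∂_2 are all 1, so H_1 = Z^2.
  H_2: rank ker ∂_2 − rank ∂_3 = (7 − 7) − 0 = 0, and there is no ∂_3, so H_2 = 0.

As a check, the Euler characteristic is 9 − 17 + 7 = -1, which agrees with 1 − 2 + 0 = -1.

H_0 = Z,  H_1 = Z^2,  H_2 = 0.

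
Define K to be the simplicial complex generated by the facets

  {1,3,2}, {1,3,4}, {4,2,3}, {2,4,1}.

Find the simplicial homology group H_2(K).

Fix the vertex order 1 < 2 < 3 < 4 and write every simplex with vertices in increasing order. Then dim K = 2 and the simplices of K are:

  0-simplices (4): [1], [2], [3], [4]
  1-simplices (6): [1,2], [1,3], [1,4], [2,3], [2,4], [3,4]
  2-simplices (4): [1,2,3], [1,2,4], [1,3,4], [2,3,4]

so the chain groups are C_0 ≅ Z^4, C_1 ≅ Z^6, C_2 ≅ Z^4.

∂_1: C_1 → C_0 sends each edge [p,q] (with p < q) to q − p. For instance
  ∂[1,3] = [3] − [1].
The resulting 4×6 matrix has rank 3, and its Smith normal form has invariant factors (1,1,1).

∂_2: C_2 → C_1 acts by ∂[p,q,r] = [q,r] − [p,r] + [p,q]. For instance
  ∂[1,3,4] = [3,4] − [1,4] + [1,3],
  ∂[2,3,4] = [3,4] − [2,4] + [2,3].
As a 6×4 matrix over Z this has rank 3, with invariant factors (1,1,1).

Now H_k = ker ∂_k / im ∂_{k+1}, so:

  H_2: rank ker ∂_2 − rank ∂_3 = (4 − 3) − 0 = 1, and there is no ∂_3, so H_2 = Z.

H_2 = Z.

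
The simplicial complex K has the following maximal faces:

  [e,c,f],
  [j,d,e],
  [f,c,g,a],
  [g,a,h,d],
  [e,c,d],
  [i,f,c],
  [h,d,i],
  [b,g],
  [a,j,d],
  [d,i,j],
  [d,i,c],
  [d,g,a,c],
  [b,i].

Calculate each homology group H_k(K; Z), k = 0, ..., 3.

Take the total order a < b < c < d < e < f < g < h < i < j on the vertex set. Then K (dimension 3) consists of the simplices:

  0-simplices (10): a, b, c, d, e, f, g, h, i, j
  1-simplices (25): ac, ad, af, ag, ah, aj, bg, bi, cd, ce, cf, cg, ci, de, dg, dh, di, dj, ef, ej, fg, fi, gh, hi, ij
  2-simplices (18): acd, acf, acg, adg, adh, adj, afg, agh, cde, cdg, cdi, cef, cfg, cfi, dej, dgh, dhi, dij
  3-simplices (3): acdg, acfg, adgh

giving chain groups C_0 ≅ Z^10, C_1 ≅ Z^25, C_2 ≅ Z^18, C_3 ≅ Z^3.

∂_1: C_1 → C_0 sends each edge [p,q] (with p < q) to q − p. For instance
  ∂cd = d − c.
The 10×25 boundary matrix has rank 9 and Smith normal form diag(1,1,1,1,1,1,1,1,1).

∂_2: C_2 → C_1 acts by ∂[p,q,r] = [q,r] − [p,r] + [p,q]. For instance
  ∂afg = fg − ag + af,
  ∂adj = dj − aj + ad.
As a 25×18 matrix over Z this has rank 15, with invariant factors (1,1,1,1,1,1,1,1,1,1,1,1,1,1,1).

Boundary ∂_3: C_3 → C_2 sends each 3-simplex σ to the alternating sum Σ_i (−1)^i (σ with its i-th vertex removed). For instance
  ∂adgh = dgh − agh + adh − adg,
  ∂acdg = cdg − adg + acg − acd.
The 18×3 boundary matrix has rank 3 and Smith normal form diag(1,1,1).

From H_k ≅ ker(∂_k) / im(∂_{k+1}) we obtain:

  H_0: rank C_0 − rank ∂_1 = 10 − 9 = 1, and the invariant factors of ∂_1 are all 1, so H_0 = Z.
  H_1: rank ker ∂_1 − rank ∂_2 = (25 − 9) − 15 = 1, and the invariant factors of ∂_2 are all 1, so H_1 = Z.
  H_2: rank ker ∂_2 − rank ∂_3 = (18 − 15) − 3 = 0, and the invariant factors of ∂_3 are all 1, so H_2 = 0.
  H_3: rank ker ∂_3 − rank ∂_4 = (3 − 3) − 0 = 0, and there is no ∂_4, so H_3 = 0.

H_0 = Z,  H_1 = Z,  H_2 = 0,  H_3 = 0.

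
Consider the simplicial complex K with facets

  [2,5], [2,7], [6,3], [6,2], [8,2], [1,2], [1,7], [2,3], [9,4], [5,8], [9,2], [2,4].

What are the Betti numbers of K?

Order the vertices as 1 < 2 < 3 < 4 < 5 < 6 < 7 < 8 < 9. Listing each simplex with vertices in this order, K has dimension 1 with simplices:

  0-simplices (9): [1], [2], [3], [4], [5], [6], [7], [8], [9]
  1-simplices (12): [1,2], [1,7], [2,3], [2,4], [2,5], [2,6], [2,7], [2,8], [2,9], [3,6], [4,9], [5,8]

so the chain groups are C_0 ≅ Z^9, C_1 ≅ Z^12.

Boundary ∂_1: C_1 → C_0 maps an edge to its endpoints' difference, ∂[p,q] = q − p. For instance
  ∂[2,6] = [6] − [2].
This gives a 9×12 integer matrix of rank 8; reducing to Smith normal form yields diagonal entries (1,1,1,1,1,1,1,1).

Now H_k = ker ∂_k / im ∂_{k+1}, so:

  H_0: rank C_0 − rank ∂_1 = 9 − 8 = 1, and the invariant factors of ∂_1 are all 1, so H_0 = Z.
  H_1: rank ker ∂_1 − rank ∂_2 = (12 − 8) − 0 = 4, and there is no ∂_2, so H_1 = Z^4.

Hence the Betti numbers are b_0 = 1, b_1 = 4.

b_0 = 1, b_1 = 4.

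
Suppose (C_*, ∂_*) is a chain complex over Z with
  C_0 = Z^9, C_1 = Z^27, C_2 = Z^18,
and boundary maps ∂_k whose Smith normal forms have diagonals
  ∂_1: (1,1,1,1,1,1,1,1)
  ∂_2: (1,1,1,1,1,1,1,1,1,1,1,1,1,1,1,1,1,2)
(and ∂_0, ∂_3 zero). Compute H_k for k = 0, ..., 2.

H_0 = Z,  H_1 = Z ⊕ Z/2,  H_2 = 0.

H_0: b_0 = 9 − 0 − 8 = 1; torsion from ∂_1 factors > 1: none. So H_0 = Z.
H_1: b_1 = 27 − 8 − 18 = 1; torsion from ∂_2 factors > 1: [2]. So H_1 = Z ⊕ Z/2.
H_2: b_2 = 18 − 18 − 0 = 0; torsion from ∂_3 factors > 1: none. So H_2 = 0.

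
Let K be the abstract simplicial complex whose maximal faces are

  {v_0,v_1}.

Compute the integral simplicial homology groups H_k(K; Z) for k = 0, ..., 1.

H_0 ≅ Z,  H_1 = 0.

K has 2 vertices, 1 edge.
rank ∂_0 = 0, rank ∂_1 = 1 ⇒ b_0 = 2 − 0 − 1 = 1; all invariant factors of ∂_1 are 1 so no torsion. So H_0 = Z.
rank ∂_1 = 1, rank ∂_2 = 0 ⇒ b_1 = 1 − 1 − 0 = 0. So H_1 = 0.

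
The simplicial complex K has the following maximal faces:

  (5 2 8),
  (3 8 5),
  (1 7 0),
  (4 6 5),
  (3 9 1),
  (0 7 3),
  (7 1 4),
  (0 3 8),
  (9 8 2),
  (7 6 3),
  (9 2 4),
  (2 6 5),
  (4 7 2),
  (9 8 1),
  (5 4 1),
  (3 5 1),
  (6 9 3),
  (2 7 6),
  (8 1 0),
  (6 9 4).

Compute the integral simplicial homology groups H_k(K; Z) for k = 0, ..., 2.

H_0 = Z,  H_1 = Z ⊕ Z/2,  H_2 = 0.

Order the vertices as 0 < 1 < 2 < 3 < 4 < 5 < 6 < 7 < 8 < 9. Listing each simplex with vertices in this order, K has dimension 2 with simplices:

  0-simplices (10): [0], [1], [2], [3], [4], [5], [6], [7], [8], [9]
  1-simplices (30): (30 of them)
  2-simplices (20): (20 of them)

Hence C_0 ≅ Z^10, C_1 ≅ Z^30, C_2 ≅ Z^20.

Boundary ∂_1: C_1 → C_0 sends each edge [p,q] (with p < q) to q − p.
This gives a 10×30 integer matrix of rank 9; reducing to Smith normal form yields diagonal entries (1,1,1,1,1,1,1,1,1).

The boundary map ∂_2: C_2 → C_1 sends each 2-simplex [p,q,r] to [q,r] − [p,r] + [p,q]. For instance
  ∂[0,3,7] = [3,7] − [0,7] + [0,3],
  ∂[2,4,7] = [4,7] − [2,7] + [2,4].
This gives a 30×20 integer matrix of rank 20; reducing to Smith normal form yields diagonal entries (1,1,1,1,1,1,1,1,1,1,1,1,1,1,1,1,1,1,1,2).

Computing H_k = (kernel of ∂_k) / (image of ∂_{k+1}):

  H_0: rank C_0 − rank ∂_1 = 10 − 9 = 1, and the invariant factors of ∂_1 are all 1, so H_0 = Z.
  H_1: rank ker ∂_1 − rank ∂_2 = (30 − 9) − 20 = 1, and ∂_2 has invariant factor 2 > 1, so H_1 = Z ⊕ Z/2.
  H_2: rank ker ∂_2 − rank ∂_3 = (20 − 20) − 0 = 0, and there is no ∂_3, so H_2 = 0.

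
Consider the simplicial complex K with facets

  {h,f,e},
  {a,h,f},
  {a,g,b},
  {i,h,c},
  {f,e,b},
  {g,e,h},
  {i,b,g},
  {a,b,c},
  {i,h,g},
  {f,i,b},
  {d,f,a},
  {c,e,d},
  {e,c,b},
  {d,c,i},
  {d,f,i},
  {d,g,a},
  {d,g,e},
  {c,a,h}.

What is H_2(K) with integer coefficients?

Order the vertices as a < b < c < d < e < f < g < h < i. Listing each simplex with vertices in this order, K has dimension 2 with simplices:

  0-simplices (9): a, b, c, d, e, f, g, h, i
  1-simplices (27): ab, ac, ad, af, ag, ah, bc, be, bf, bg, bi, cd, ce, ch, ci, de, df, dg, di, ef, eg, eh, fh, fi, gh, gi, hi
  2-simplices (18): abc, abg, ach, adf, adg, afh, bce, bef, bfi, bgi, cde, cdi, chi, deg, dfi, efh, egh, ghi

so the chain groups are C_0 ≅ Z^9, C_1 ≅ Z^27, C_2 ≅ Z^18.

Boundary ∂_1: C_1 → C_0 maps an edge to its endpoints' difference, ∂[p,q] = q − p.
The 9×27 boundary matrix has rank 8 and Smith normal form diag(1,1,1,1,1,1,1,1).

∂_2: C_2 → C_1 maps a triangle to the signed sum of its edges. For instance
  ∂bfi = fi − bi + bf,
  ∂adf = df − af + ad.
The resulting 27×18 matrix has rank 17, and its Smith normal form has invariant factors (1,1,1,1,1,1,1,1,1,1,1,1,1,1,1,1,1).

Now H_k = ker ∂_k / im ∂_{k+1}, so:

  H_2: rank ker ∂_2 − rank ∂_3 = (18 − 17) − 0 = 1, and there is no ∂_3, so H_2 = Z.

(K is a triangulation of the torus T^2.)

H_2 ≅ Z.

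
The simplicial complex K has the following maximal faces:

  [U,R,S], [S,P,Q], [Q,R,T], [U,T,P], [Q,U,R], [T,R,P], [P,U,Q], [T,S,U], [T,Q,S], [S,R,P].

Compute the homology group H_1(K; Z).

Fix the vertex order P < Q < R < S < T < U and write every simplex with vertices in increasing order. Then dim K = 2 and the simplices of K are:

  0-simplices (6): P, Q, R, S, T, U
  1-simplices (15): PQ, PR, PS, PT, PU, QR, QS, QT, QU, RS, RT, RU, ST, SU, TU
  2-simplices (10): PQS, PQU, PRS, PRT, PTU, QRT, QRU, QST, RSU, STU

so the chain groups are C_0 ≅ Z^6, C_1 ≅ Z^15, C_2 ≅ Z^10.

∂_1: C_1 → C_0 maps an edge to its endpoints' difference, ∂[p,q] = q − p.
The 6×15 boundary matrix has rank 5 and Smith normal form diag(1,1,1,1,1).

∂_2: C_2 → C_1 maps a triangle to the signed sum of its edges. For instance
  ∂PTU = TU − PU + PT,
  ∂PQS = QS − PS + PQ.
The resulting 15×10 matrix has rank 10, and its Smith normal form has invariant factors (1,1,1,1,1,1,1,1,1,2).

Computing H_k = (kernel of ∂_k) / (image of ∂_{k+1}):

  H_1: rank ker ∂_1 − rank ∂_2 = (15 − 5) − 10 = 0, and ∂_2 has invariant factor 2 > 1, so H_1 = Z/2Z.

H_1 ≅ Z/2Z.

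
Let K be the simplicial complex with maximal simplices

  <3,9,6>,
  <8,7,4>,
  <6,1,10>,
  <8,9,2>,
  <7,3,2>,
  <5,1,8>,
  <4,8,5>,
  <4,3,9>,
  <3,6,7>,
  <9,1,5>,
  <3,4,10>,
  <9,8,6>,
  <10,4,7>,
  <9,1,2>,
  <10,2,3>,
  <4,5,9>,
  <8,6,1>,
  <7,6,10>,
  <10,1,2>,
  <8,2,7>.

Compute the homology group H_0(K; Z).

H_0 = Z.

Fix the vertex order 1 < 2 < 3 < 4 < 5 < 6 < 7 < 8 < 9 < 10 and write every simplex with vertices in increasing order. Then dim K = 2 and the simplices of K are:

  0-simplices (10): [1], [2], [3], [4], [5], [6], [7], [8], [9], [10]
  1-simplices (30): (30 of them)
  2-simplices (20): (20 of them)

giving chain groups C_0 ≅ Z^10, C_1 ≅ Z^30, C_2 ≅ Z^20.

∂_1: C_1 → C_0 sends each edge [p,q] (with p < q) to q − p. For instance
  ∂[3,7] = [7] − [3].
The resulting 10×30 matrix has rank 9, and its Smith normal form has invariant factors (1,1,1,1,1,1,1,1,1).

Boundary ∂_2: C_2 → C_1 maps a triangle to the signed sum of its edges. For instance
  ∂[4,7,10] = [7,10] − [4,10] + [4,7],
  ∂[2,3,7] = [3,7] − [2,7] + [2,3].
The resulting 30×20 matrix has rank 20, and its Smith normal form has invariant factors (1,1,1,1,1,1,1,1,1,1,1,1,1,1,1,1,1,1,1,2).

Computing H_k = (kernel of ∂_k) / (image of ∂_{k+1}):

  H_0: rank C_0 − rank ∂_1 = 10 − 9 = 1, and the invariant factors of ∂_1 are all 1, so H_0 ≅ Z.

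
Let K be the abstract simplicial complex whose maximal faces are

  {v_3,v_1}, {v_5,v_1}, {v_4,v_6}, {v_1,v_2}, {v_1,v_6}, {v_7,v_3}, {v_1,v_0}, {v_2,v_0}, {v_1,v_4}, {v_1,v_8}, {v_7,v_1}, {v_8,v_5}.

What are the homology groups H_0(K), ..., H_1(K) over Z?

Fix the vertex order v_0 < v_1 < v_2 < v_3 < v_4 < v_5 < v_6 < v_7 < v_8 and write every simplex with vertices in increasing order. Then dim K = 1 and the simplices of K are:

  0-simplices (9): [v_0], [v_1], [v_2], [v_3], [v_4], [v_5], [v_6], [v_7], [v_8]
  1-simplices (12): [v_0,v_1], [v_0,v_2], [v_1,v_2], [v_1,v_3], [v_1,v_4], [v_1,v_5], [v_1,v_6], [v_1,v_7], [v_1,v_8], [v_3,v_7], [v_4,v_6], [v_5,v_8]

Hence C_0 ≅ Z^9, C_1 ≅ Z^12.

The boundary map ∂_1: C_1 → C_0 sends each edge [p,q] (with p < q) to q − p. For instance
  ∂[v_1,v_3] = [v_3] − [v_1].
The 9×12 boundary matrix has rank 8 and Smith normal form diag(1,1,1,1,1,1,1,1).

From H_k ≅ ker(∂_k) / im(∂_{k+1}) we obtain:

  H_0: rank C_0 − rank ∂_1 = 9 − 8 = 1, and the invariant factors of ∂_1 are all 1, so H_0 ≅ Z.
  H_1: rank ker ∂_1 − rank ∂_2 = (12 − 8) − 0 = 4, and there is no ∂_2, so H_1 ≅ Z^4.

(K is a triangulation of a wedge of 4 circles.)

H_0 ≅ Z,  H_1 ≅ Z^4.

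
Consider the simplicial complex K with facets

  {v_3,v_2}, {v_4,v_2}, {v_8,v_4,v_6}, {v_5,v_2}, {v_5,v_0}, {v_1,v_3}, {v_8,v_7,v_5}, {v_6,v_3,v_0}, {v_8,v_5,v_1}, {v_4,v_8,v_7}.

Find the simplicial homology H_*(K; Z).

Order the vertices as v_0 < v_1 < v_2 < v_3 < v_4 < v_5 < v_6 < v_7 < v_8. Listing each simplex with vertices in this order, K has dimension 2 with simplices:

  0-simplices (9): [v_0], [v_1], [v_2], [v_3], [v_4], [v_5], [v_6], [v_7], [v_8]
  1-simplices (17): (17 of them)
  2-simplices (5): [v_0,v_3,v_6], [v_1,v_5,v_8], [v_4,v_6,v_8], [v_4,v_7,v_8], [v_5,v_7,v_8]

giving chain groups C_0 ≅ Z^9, C_1 ≅ Z^17, C_2 ≅ Z^5.

∂_1: C_1 → C_0 maps an edge to its endpoints' difference, ∂[p,q] = q − p.
As a 9×17 matrix over Z this has rank 8, with invariant factors (1,1,1,1,1,1,1,1).

The boundary map ∂_2: C_2 → C_1 maps a triangle to the signed sum of its edges. For instance
  ∂[v_4,v_7,v_8] = [v_7,v_8] − [v_4,v_8] + [v_4,v_7],
  ∂[v_5,v_7,v_8] = [v_7,v_8] − [v_5,v_8] + [v_5,v_7].
The 17×5 boundary matrix has rank 5 and Smith normal form diag(1,1,1,1,1).

Now H_k = ker ∂_k / im ∂_{k+1}, so:

  H_0: rank C_0 − rank ∂_1 = 9 − 8 = 1, and the invariant factors of ∂_1 are all 1, so H_0 = Z.
  H_1: rank ker ∂_1 − rank ∂_2 = (17 − 8) − 5 = 4, and the invariant factors of ∂_2 are all 1, so H_1 = Z^4.
  H_2: rank ker ∂_2 − rank ∂_3 = (5 − 5) − 0 = 0, and there is no ∂_3, so H_2 = 0.

As a check, the Euler characteristic is 9 − 17 + 5 = -3, which agrees with 1 − 4 + 0 = -3.

H_0 = Z,  H_1 = Z^4,  H_2 = 0.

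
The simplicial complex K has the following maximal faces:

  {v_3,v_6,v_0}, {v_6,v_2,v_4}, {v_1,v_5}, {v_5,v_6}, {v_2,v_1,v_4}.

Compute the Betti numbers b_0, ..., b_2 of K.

K has 7 vertices, 10 edges, 3 triangles.
rank ∂_0 = 0, rank ∂_1 = 6 ⇒ b_0 = 7 − 0 − 6 = 1; all invariant factors of ∂_1 are 1 so no torsion. So H_0 = Z.
rank ∂_1 = 6, rank ∂_2 = 3 ⇒ b_1 = 10 − 6 − 3 = 1; all invariant factors of ∂_2 are 1 so no torsion. So H_1 = Z.
rank ∂_2 = 3, rank ∂_3 = 0 ⇒ b_2 = 3 − 3 − 0 = 0. So H_2 = 0.

b_0 = 1, b_1 = 1, b_2 = 0.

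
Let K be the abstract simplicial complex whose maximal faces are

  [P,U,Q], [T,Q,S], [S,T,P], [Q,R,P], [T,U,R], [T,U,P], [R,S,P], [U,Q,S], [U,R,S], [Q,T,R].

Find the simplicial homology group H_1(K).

We work with the vertex ordering P < Q < R < S < T < U. The simplices of K, each written with vertices in increasing order, are:

  0-simplices (6): P, Q, R, S, T, U
  1-simplices (15): PQ, PR, PS, PT, PU, QR, QS, QT, QU, RS, RT, RU, ST, SU, TU
  2-simplices (10): PQR, PQU, PRS, PST, PTU, QRT, QST, QSU, RSU, RTU

so the chain groups are C_0 ≅ Z^6, C_1 ≅ Z^15, C_2 ≅ Z^10.

The boundary map ∂_1: C_1 → C_0 maps an edge to its endpoints' difference, ∂[p,q] = q − p.
This gives a 6×15 integer matrix of rank 5; reducing to Smith normal form yields diagonal entries (1,1,1,1,1).

Boundary ∂_2: C_2 → C_1 maps a triangle to the signed sum of its edges. For instance
  ∂RSU = SU − RU + RS,
  ∂PTU = TU − PU + PT.
As a 15×10 matrix over Z this has rank 10, with invariant factors (1,1,1,1,1,1,1,1,1,2).

Reading off H_k = ker ∂_k / im ∂_{k+1}:

  H_1: rank ker ∂_1 − rank ∂_2 = (15 − 5) − 10 = 0, and ∂_2 has invariant factor 2 > 1, so H_1 = Z/2.

H_1 = Z/2.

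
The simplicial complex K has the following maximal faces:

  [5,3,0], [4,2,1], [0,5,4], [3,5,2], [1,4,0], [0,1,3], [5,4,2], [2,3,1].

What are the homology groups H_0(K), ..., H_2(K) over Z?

H_0 = Z,  H_1 = 0,  H_2 = Z.

Order the vertices as 0 < 1 < 2 < 3 < 4 < 5. Listing each simplex with vertices in this order, K has dimension 2 with simplices:

  0-simplices (6): [0], [1], [2], [3], [4], [5]
  1-simplices (12): [0,1], [0,3], [0,4], [0,5], [1,2], [1,3], [1,4], [2,3], [2,4], [2,5], [3,5], [4,5]
  2-simplices (8): [0,1,3], [0,1,4], [0,3,5], [0,4,5], [1,2,3], [1,2,4], [2,3,5], [2,4,5]

Hence C_0 ≅ Z^6, C_1 ≅ Z^12, C_2 ≅ Z^8.

∂_1: C_1 → C_0 maps an edge to its endpoints' difference, ∂[p,q] = q − p. For instance
  ∂[1,2] = [2] − [1].
As a 6×12 matrix over Z this has rank 5, with invariant factors (1,1,1,1,1).

The boundary map ∂_2: C_2 → C_1 acts by ∂[p,q,r] = [q,r] − [p,r] + [p,q]. For instance
  ∂[0,1,4] = [1,4] − [0,4] + [0,1],
  ∂[0,4,5] = [4,5] − [0,5] + [0,4].
This gives a 12×8 integer matrix of rank 7; reducing to Smith normal form yields diagonal entries (1,1,1,1,1,1,1).

Computing H_k = (kernel of ∂_k) / (image of ∂_{k+1}):

  H_0: rank C_0 − rank ∂_1 = 6 − 5 = 1, and the invariant factors of ∂_1 are all 1, so H_0 = Z.
  H_1: rank ker ∂_1 − rank ∂_2 = (12 − 5) − 7 = 0, and the invariant factors of ∂_2 are all 1, so H_1 = 0.
  H_2: rank ker ∂_2 − rank ∂_3 = (8 − 7) − 0 = 1, and there is no ∂_3, so H_2 = Z.

(K is a triangulation of the 2-sphere S^2.)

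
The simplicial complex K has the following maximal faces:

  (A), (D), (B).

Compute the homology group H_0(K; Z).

We work with the vertex ordering A < B < D. The simplices of K, each written with vertices in increasing order, are:

  0-simplices (3): A, B, D

Hence C_0 ≅ Z^3.

Computing H_k = (kernel of ∂_k) / (image of ∂_{k+1}):

  H_0: rank C_0 − rank ∂_1 = 3 − 0 = 3, and there is no ∂_1, so H_0 ≅ Z^3.

H_0 = Z^3.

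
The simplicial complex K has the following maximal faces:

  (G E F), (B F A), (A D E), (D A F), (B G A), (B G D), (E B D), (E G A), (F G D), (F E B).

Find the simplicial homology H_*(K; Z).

Take the total order A < B < D < E < F < G on the vertex set. Then K (dimension 2) consists of the simplices:

  0-simplices (6): A, B, D, E, F, G
  1-simplices (15): AB, AD, AE, AF, AG, BD, BE, BF, BG, DE, DF, DG, EF, EG, FG
  2-simplices (10): ABF, ABG, ADE, ADF, AEG, BDE, BDG, BEF, DFG, EFG

Hence C_0 ≅ Z^6, C_1 ≅ Z^15, C_2 ≅ Z^10.

Boundary ∂_1: C_1 → C_0 maps an edge to its endpoints' difference, ∂[p,q] = q − p. For instance
  ∂DE = E − D.
The resulting 6×15 matrix has rank 5, and its Smith normal form has invariant factors (1,1,1,1,1).

∂_2: C_2 → C_1 maps a triangle to the signed sum of its edges. For instance
  ∂ABG = BG − AG + AB,
  ∂EFG = FG − EG + EF.
As a 15×10 matrix over Z this has rank 10, with invariant factors (1,1,1,1,1,1,1,1,1,2).

Computing H_k = (kernel of ∂_k) / (image of ∂_{k+1}):

  H_0: rank C_0 − rank ∂_1 = 6 − 5 = 1, and the invariant factors of ∂_1 are all 1, so H_0 ≅ Z.
  H_1: rank ker ∂_1 − rank ∂_2 = (15 − 5) − 10 = 0, and ∂_2 has invariant factor 2 > 1, so H_1 ≅ Z/2.
  H_2: rank ker ∂_2 − rank ∂_3 = (10 − 10) − 0 = 0, and there is no ∂_3, so H_2 ≅ 0.

H_0 ≅ Z,  H_1 ≅ Z/2,  H_2 = 0.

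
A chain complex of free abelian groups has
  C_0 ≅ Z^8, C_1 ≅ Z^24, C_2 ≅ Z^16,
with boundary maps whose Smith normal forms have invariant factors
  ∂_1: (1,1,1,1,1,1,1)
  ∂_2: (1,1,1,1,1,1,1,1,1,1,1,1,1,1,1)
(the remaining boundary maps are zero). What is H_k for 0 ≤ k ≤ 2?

H_0 = Z,  H_1 = Z^2,  H_2 = Z.

H_0: b_0 = 8 − 0 − 7 = 1; torsion from ∂_1 factors > 1: none. So H_0 = Z.
H_1: b_1 = 24 − 7 − 15 = 2; torsion from ∂_2 factors > 1: none. So H_1 = Z^2.
H_2: b_2 = 16 − 15 − 0 = 1; torsion from ∂_3 factors > 1: none. So H_2 = Z.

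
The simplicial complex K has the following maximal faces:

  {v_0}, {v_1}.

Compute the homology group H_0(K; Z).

Take the total order v_0 < v_1 on the vertex set. Then K (dimension 0) consists of the simplices:

  0-simplices (2): [v_0], [v_1]

Hence C_0 ≅ Z^2.

Reading off H_k = ker ∂_k / im ∂_{k+1}:

  H_0: rank C_0 − rank ∂_1 = 2 − 0 = 2, and there is no ∂_1, so H_0 ≅ Z^2.

H_0 = Z^2.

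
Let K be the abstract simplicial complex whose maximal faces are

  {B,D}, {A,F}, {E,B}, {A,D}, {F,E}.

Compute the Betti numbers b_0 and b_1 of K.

Take the total order A < B < D < E < F on the vertex set. Then K (dimension 1) consists of the simplices:

  0-simplices (5): A, B, D, E, F
  1-simplices (5): AD, AF, BD, BE, EF

Hence C_0 ≅ Z^5, C_1 ≅ Z^5.

The boundary map ∂_1: C_1 → C_0 is given by ∂[p,q] = [q] − [p]. For instance
  ∂BD = D − B.
The resulting 5×5 matrix has rank 4, and its Smith normal form has invariant factors (1,1,1,1).

Reading off H_k = ker ∂_k / im ∂_{k+1}:

  H_0: rank C_0 − rank ∂_1 = 5 − 4 = 1, and the invariant factors of ∂_1 are all 1, so H_0 ≅ Z.
  H_1: rank ker ∂_1 − rank ∂_2 = (5 − 4) − 0 = 1, and there is no ∂_2, so H_1 ≅ Z.

As a check, the Euler characteristic is 5 − 5 = 0, which agrees with 1 − 1 = 0.

Hence the Betti numbers are b_0 = 1, b_1 = 1.

b_0 = 1, b_1 = 1.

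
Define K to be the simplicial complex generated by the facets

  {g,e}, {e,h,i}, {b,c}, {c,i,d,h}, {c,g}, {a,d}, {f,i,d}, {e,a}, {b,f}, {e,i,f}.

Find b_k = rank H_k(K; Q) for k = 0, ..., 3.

b_0 = 1, b_1 = 3, b_2 = 0, b_3 = 0.

Fix the vertex order a < b < c < d < e < f < g < h < i and write every simplex with vertices in increasing order. Then dim K = 3 and the simplices of K are:

  0-simplices (9): a, b, c, d, e, f, g, h, i
  1-simplices (17): ad, ae, bc, bf, cd, cg, ch, ci, df, dh, di, ef, eg, eh, ei, fi, hi
  2-simplices (7): cdh, cdi, chi, dfi, dhi, efi, ehi
  3-simplices (1): cdhi

Hence C_0 ≅ Z^9, C_1 ≅ Z^17, C_2 ≅ Z^7, C_3 ≅ Z^1.

∂_1: C_1 → C_0 sends each edge [p,q] (with p < q) to q − p. For instance
  ∂ef = f − e.
The resulting 9×17 matrix has rank 8, and its Smith normal form has invariant factors (1,1,1,1,1,1,1,1).

Boundary ∂_2: C_2 → C_1 maps a triangle to the signed sum of its edges. For instance
  ∂efi = fi − ei + ef,
  ∂dhi = hi − di + dh.
The resulting 17×7 matrix has rank 6, and its Smith normal form has invariant factors (1,1,1,1,1,1).

The boundary map ∂_3: C_3 → C_2 sends each 3-simplex σ to the alternating sum Σ_i (−1)^i (σ with its i-th vertex removed). For instance
  ∂cdhi = dhi − chi + cdi − cdh.
The resulting 7×1 matrix has rank 1, and its Smith normal form has invariant factors (1).

Reading off H_k = ker ∂_k / im ∂_{k+1}:

  H_0: rank C_0 − rank ∂_1 = 9 − 8 = 1, and the invariant factors of ∂_1 are all 1, so H_0 = Z.
  H_1: rank ker ∂_1 − rank ∂_2 = (17 − 8) − 6 = 3, and the invariant factors of ∂_2 are all 1, so H_1 = Z^3.
  H_2: rank ker ∂_2 − rank ∂_3 = (7 − 6) − 1 = 0, and the invariant factors of ∂_3 are all 1, so H_2 = 0.
  H_3: rank ker ∂_3 − rank ∂_4 = (1 − 1) − 0 = 0, and there is no ∂_4, so H_3 = 0.

Hence the Betti numbers are b_0 = 1, b_1 = 3, b_2 = 0, b_3 = 0.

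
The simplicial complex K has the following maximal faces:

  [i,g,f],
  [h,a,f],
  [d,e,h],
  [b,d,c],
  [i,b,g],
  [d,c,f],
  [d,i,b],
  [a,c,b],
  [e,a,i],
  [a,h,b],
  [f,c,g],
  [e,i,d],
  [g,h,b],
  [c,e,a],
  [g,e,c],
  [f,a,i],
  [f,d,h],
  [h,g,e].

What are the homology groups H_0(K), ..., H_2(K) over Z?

H_0 ≅ Z,  H_1 ≅ Z^2,  H_2 ≅ Z.

Take the total order a < b < c < d < e < f < g < h < i on the vertex set. Then K (dimension 2) consists of the simplices:

  0-simplices (9): a, b, c, d, e, f, g, h, i
  1-simplices (27): ab, ac, ae, af, ah, ai, bc, bd, bg, bh, bi, cd, ce, cf, cg, de, df, dh, di, eg, eh, ei, fg, fh, fi, gh, gi
  2-simplices (18): abc, abh, ace, aei, afh, afi, bcd, bdi, bgh, bgi, cdf, ceg, cfg, deh, dei, dfh, egh, fgi

so the chain groups are C_0 ≅ Z^9, C_1 ≅ Z^27, C_2 ≅ Z^18.

∂_1: C_1 → C_0 sends each edge [p,q] (with p < q) to q − p.
The resulting 9×27 matrix has rank 8, and its Smith normal form has invariant factors (1,1,1,1,1,1,1,1).

∂_2: C_2 → C_1 maps a triangle to the signed sum of its edges. For instance
  ∂dei = ei − di + de,
  ∂deh = eh − dh + de.
The 27×18 boundary matrix has rank 17 and Smith normal form diag(1,1,1,1,1,1,1,1,1,1,1,1,1,1,1,1,1).

Reading off H_k = ker ∂_k / im ∂_{k+1}:

  H_0: rank C_0 − rank ∂_1 = 9 − 8 = 1, and the invariant factors of ∂_1 are all 1, so H_0 ≅ Z.
  H_1: rank ker ∂_1 − rank ∂_2 = (27 − 8) − 17 = 2, and the invariant factors of ∂_2 are all 1, so H_1 ≅ Z^2.
  H_2: rank ker ∂_2 − rank ∂_3 = (18 − 17) − 0 = 1, and there is no ∂_3, so H_2 ≅ Z.

As a check, the Euler characteristic is 9 − 27 + 18 = 0, which agrees with 1 − 2 + 1 = 0.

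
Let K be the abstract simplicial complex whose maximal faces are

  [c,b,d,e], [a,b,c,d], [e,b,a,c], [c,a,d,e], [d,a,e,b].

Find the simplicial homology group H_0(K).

We work with the vertex ordering a < b < c < d < e. The simplices of K, each written with vertices in increasing order, are:

  0-simplices (5): a, b, c, d, e
  1-simplices (10): ab, ac, ad, ae, bc, bd, be, cd, ce, de
  2-simplices (10): abc, abd, abe, acd, ace, ade, bcd, bce, bde, cde
  3-simplices (5): abcd, abce, abde, acde, bcde

Hence C_0 ≅ Z^5, C_1 ≅ Z^10, C_2 ≅ Z^10, C_3 ≅ Z^5.

∂_1: C_1 → C_0 sends each edge [p,q] (with p < q) to q − p. For instance
  ∂bd = d − b.
As a 5×10 matrix over Z this has rank 4, with invariant factors (1,1,1,1).

Boundary ∂_2: C_2 → C_1 sends each 2-simplex [p,q,r] to [q,r] − [p,r] + [p,q]. For instance
  ∂abe = be − ae + ab,
  ∂ace = ce − ae + ac.
This gives a 10×10 integer matrix of rank 6; reducing to Smith normal form yields diagonal entries (1,1,1,1,1,1).

The boundary map ∂_3: C_3 → C_2 sends each 3-simplex σ to the alternating sum Σ_i (−1)^i (σ with its i-th vertex removed). For instance
  ∂bcde = cde − bde + bce − bcd,
  ∂abce = bce − ace + abe − abc.
The 10×5 boundary matrix has rank 4 and Smith normal form diag(1,1,1,1).

Now H_k = ker ∂_k / im ∂_{k+1}, so:

  H_0: rank C_0 − rank ∂_1 = 5 − 4 = 1, and the invariant factors of ∂_1 are all 1, so H_0 = Z.

H_0 = Z.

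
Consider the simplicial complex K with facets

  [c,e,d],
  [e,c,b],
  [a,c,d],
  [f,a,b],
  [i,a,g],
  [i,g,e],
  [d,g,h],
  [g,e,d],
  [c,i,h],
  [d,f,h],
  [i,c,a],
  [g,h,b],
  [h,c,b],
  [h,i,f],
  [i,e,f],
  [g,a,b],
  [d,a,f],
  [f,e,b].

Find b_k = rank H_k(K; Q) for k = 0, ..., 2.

b_0 = 1, b_1 = 2, b_2 = 1.

Order the vertices as a < b < c < d < e < f < g < h < i. Listing each simplex with vertices in this order, K has dimension 2 with simplices:

  0-simplices (9): a, b, c, d, e, f, g, h, i
  1-simplices (27): ab, ac, ad, af, ag, ai, bc, be, bf, bg, bh, cd, ce, ch, ci, de, df, dg, dh, ef, eg, ei, fh, fi, gh, gi, hi
  2-simplices (18): abf, abg, acd, aci, adf, agi, bce, bch, bef, bgh, cde, chi, deg, dfh, dgh, efi, egi, fhi

so the chain groups are C_0 ≅ Z^9, C_1 ≅ Z^27, C_2 ≅ Z^18.

Boundary ∂_1: C_1 → C_0 maps an edge to its endpoints' difference, ∂[p,q] = q − p.
As a 9×27 matrix over Z this has rank 8, with invariant factors (1,1,1,1,1,1,1,1).

Boundary ∂_2: C_2 → C_1 acts by ∂[p,q,r] = [q,r] − [p,r] + [p,q]. For instance
  ∂egi = gi − ei + eg,
  ∂cde = de − ce + cd.
This gives a 27×18 integer matrix of rank 17; reducing to Smith normal form yields diagonal entries (1,1,1,1,1,1,1,1,1,1,1,1,1,1,1,1,1).

From H_k ≅ ker(∂_k) / im(∂_{k+1}) we obtain:

  H_0: rank C_0 − rank ∂_1 = 9 − 8 = 1, and the invariant factors of ∂_1 are all 1, so H_0 ≅ Z.
  H_1: rank ker ∂_1 − rank ∂_2 = (27 − 8) − 17 = 2, and the invariant factors of ∂_2 are all 1, so H_1 ≅ Z^2.
  H_2: rank ker ∂_2 − rank ∂_3 = (18 − 17) − 0 = 1, and there is no ∂_3, so H_2 ≅ Z.

(K is a triangulation of the torus T^2.)

Hence the Betti numbers are b_0 = 1, b_1 = 2, b_2 = 1.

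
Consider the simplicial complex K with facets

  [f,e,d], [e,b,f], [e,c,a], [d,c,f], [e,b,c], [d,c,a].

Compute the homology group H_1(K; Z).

K has 6 vertices, 12 edges, 6 triangles.
rank ∂_1 = 5, rank ∂_2 = 6 ⇒ b_1 = 12 − 5 − 6 = 1; all invariant factors of ∂_2 are 1 so no torsion. So H_1 ≅ Z.

H_1 ≅ Z.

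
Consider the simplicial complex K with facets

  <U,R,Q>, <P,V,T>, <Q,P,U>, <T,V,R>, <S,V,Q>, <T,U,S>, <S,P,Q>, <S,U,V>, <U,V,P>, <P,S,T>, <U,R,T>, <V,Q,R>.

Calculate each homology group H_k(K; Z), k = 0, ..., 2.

Take the total order P < Q < R < S < T < U < V on the vertex set. Then K (dimension 2) consists of the simplices:

  0-simplices (7): P, Q, R, S, T, U, V
  1-simplices (18): PQ, PS, PT, PU, PV, QR, QS, QU, QV, RT, RU, RV, ST, SU, SV, TU, TV, UV
  2-simplices (12): PQS, PQU, PST, PTV, PUV, QRU, QRV, QSV, RTU, RTV, STU, SUV

so the chain groups are C_0 ≅ Z^7, C_1 ≅ Z^18, C_2 ≅ Z^12.

Boundary ∂_1: C_1 → C_0 sends each edge [p,q] (with p < q) to q − p. For instance
  ∂PS = S − P.
As a 7×18 matrix over Z this has rank 6, with invariant factors (1,1,1,1,1,1).

∂_2: C_2 → C_1 acts by ∂[p,q,r] = [q,r] − [p,r] + [p,q]. For instance
  ∂SUV = UV − SV + SU,
  ∂QSV = SV − QV + QS.
As a 18×12 matrix over Z this has rank 12, with invariant factors (1,1,1,1,1,1,1,1,1,1,1,2).

Now H_k = ker ∂_k / im ∂_{k+1}, so:

  H_0: rank C_0 − rank ∂_1 = 7 − 6 = 1, and the invariant factors of ∂_1 are all 1, so H_0 ≅ Z.
  H_1: rank ker ∂_1 − rank ∂_2 = (18 − 6) − 12 = 0, and ∂_2 has invariant factor 2 > 1, so H_1 ≅ Z/2.
  H_2: rank ker ∂_2 − rank ∂_3 = (12 − 12) − 0 = 0, and there is no ∂_3, so H_2 ≅ 0.

As a check, the Euler characteristic is 7 − 18 + 12 = 1, which agrees with 1 − 0 + 0 = 1.

H_0 = Z,  H_1 = Z/2,  H_2 = 0.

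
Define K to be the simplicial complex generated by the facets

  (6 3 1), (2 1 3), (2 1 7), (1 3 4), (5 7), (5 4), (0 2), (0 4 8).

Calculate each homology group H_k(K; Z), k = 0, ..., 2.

We work with the vertex ordering 0 < 1 < 2 < 3 < 4 < 5 < 6 < 7 < 8. The simplices of K, each written with vertices in increasing order, are:

  0-simplices (9): [0], [1], [2], [3], [4], [5], [6], [7], [8]
  1-simplices (15): [0,2], [0,4], [0,8], [1,2], [1,3], [1,4], [1,6], [1,7], [2,3], [2,7], [3,4], [3,6], [4,5], [4,8], [5,7]
  2-simplices (5): [0,4,8], [1,2,3], [1,2,7], [1,3,4], [1,3,6]

Hence C_0 ≅ Z^9, C_1 ≅ Z^15, C_2 ≅ Z^5.

Boundary ∂_1: C_1 → C_0 is given by ∂[p,q] = [q] − [p].
The resulting 9×15 matrix has rank 8, and its Smith normal form has invariant factors (1,1,1,1,1,1,1,1).

The boundary map ∂_2: C_2 → C_1 maps a triangle to the signed sum of its edges. For instance
  ∂[1,2,7] = [2,7] − [1,7] + [1,2],
  ∂[0,4,8] = [4,8] − [0,8] + [0,4].
The resulting 15×5 matrix has rank 5, and its Smith normal form has invariant factors (1,1,1,1,1).

From H_k ≅ ker(∂_k) / im(∂_{k+1}) we obtain:

  H_0: rank C_0 − rank ∂_1 = 9 − 8 = 1, and the invariant factors of ∂_1 are all 1, so H_0 ≅ Z.
  H_1: rank ker ∂_1 − rank ∂_2 = (15 − 8) − 5 = 2, and the invariant factors of ∂_2 are all 1, so H_1 ≅ Z^2.
  H_2: rank ker ∂_2 − rank ∂_3 = (5 − 5) − 0 = 0, and there is no ∂_3, so H_2 ≅ 0.

H_0 ≅ Z,  H_1 ≅ Z^2,  H_2 = 0.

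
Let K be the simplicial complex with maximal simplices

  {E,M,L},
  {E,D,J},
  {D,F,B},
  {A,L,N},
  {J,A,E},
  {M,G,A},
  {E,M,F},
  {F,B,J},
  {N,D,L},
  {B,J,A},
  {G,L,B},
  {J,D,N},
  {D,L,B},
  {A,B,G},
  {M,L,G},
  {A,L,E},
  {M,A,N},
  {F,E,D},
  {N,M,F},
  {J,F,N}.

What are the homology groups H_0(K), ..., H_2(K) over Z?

K has 10 vertices, 30 edges, 20 triangles.
rank ∂_0 = 0, rank ∂_1 = 9 ⇒ b_0 = 10 − 0 − 9 = 1; all invariant factors of ∂_1 are 1 so no torsion. So H_0 ≅ Z.
rank ∂_1 = 9, rank ∂_2 = 20 ⇒ b_1 = 30 − 9 − 20 = 1; ∂_2 has invariant factor(s) [2] giving torsion. So H_1 ≅ Z ⊕ Z/2.
rank ∂_2 = 20, rank ∂_3 = 0 ⇒ b_2 = 20 − 20 − 0 = 0. So H_2 ≅ 0.

H_0 = Z,  H_1 = Z ⊕ Z/2,  H_2 = 0.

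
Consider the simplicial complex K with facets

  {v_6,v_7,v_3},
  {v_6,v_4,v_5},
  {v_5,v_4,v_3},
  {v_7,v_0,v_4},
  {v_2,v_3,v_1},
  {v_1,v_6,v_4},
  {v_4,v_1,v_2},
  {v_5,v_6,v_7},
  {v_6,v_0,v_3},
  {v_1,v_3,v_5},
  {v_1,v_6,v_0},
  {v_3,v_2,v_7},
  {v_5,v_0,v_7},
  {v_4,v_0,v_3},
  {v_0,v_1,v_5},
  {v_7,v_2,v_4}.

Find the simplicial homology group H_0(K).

Order the vertices as v_0 < v_1 < v_2 < v_3 < v_4 < v_5 < v_6 < v_7. Listing each simplex with vertices in this order, K has dimension 2 with simplices:

  0-simplices (8): [v_0], [v_1], [v_2], [v_3], [v_4], [v_5], [v_6], [v_7]
  1-simplices (24): (24 of them)
  2-simplices (16): (16 of them)

so the chain groups are C_0 ≅ Z^8, C_1 ≅ Z^24, C_2 ≅ Z^16.

The boundary map ∂_1: C_1 → C_0 is given by ∂[p,q] = [q] − [p].
The resulting 8×24 matrix has rank 7, and its Smith normal form has invariant factors (1,1,1,1,1,1,1).

The boundary map ∂_2: C_2 → C_1 sends each 2-simplex [p,q,r] to [q,r] − [p,r] + [p,q]. For instance
  ∂[v_3,v_6,v_7] = [v_6,v_7] − [v_3,v_7] + [v_3,v_6],
  ∂[v_1,v_4,v_6] = [v_4,v_6] − [v_1,v_6] + [v_1,v_4].
This gives a 24×16 integer matrix of rank 15; reducing to Smith normal form yields diagonal entries (1,1,1,1,1,1,1,1,1,1,1,1,1,1,1).

Computing H_k = (kernel of ∂_k) / (image of ∂_{k+1}):

  H_0: rank C_0 − rank ∂_1 = 8 − 7 = 1, and the invariant factors of ∂_1 are all 1, so H_0 ≅ Z.

H_0 ≅ Z.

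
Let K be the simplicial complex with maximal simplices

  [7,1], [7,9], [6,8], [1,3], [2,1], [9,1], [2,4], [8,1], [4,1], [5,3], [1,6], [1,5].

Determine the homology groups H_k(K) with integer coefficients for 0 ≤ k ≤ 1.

H_0 ≅ Z,  H_1 ≅ Z^4.

Take the total order 1 < 2 < 3 < 4 < 5 < 6 < 7 < 8 < 9 on the vertex set. Then K (dimension 1) consists of the simplices:

  0-simplices (9): [1], [2], [3], [4], [5], [6], [7], [8], [9]
  1-simplices (12): [1,2], [1,3], [1,4], [1,5], [1,6], [1,7], [1,8], [1,9], [2,4], [3,5], [6,8], [7,9]

Hence C_0 ≅ Z^9, C_1 ≅ Z^12.

The boundary map ∂_1: C_1 → C_0 sends each edge [p,q] (with p < q) to q − p.
This gives a 9×12 integer matrix of rank 8; reducing to Smith normal form yields diagonal entries (1,1,1,1,1,1,1,1).

From H_k ≅ ker(∂_k) / im(∂_{k+1}) we obtain:

  H_0: rank C_0 − rank ∂_1 = 9 − 8 = 1, and the invariant factors of ∂_1 are all 1, so H_0 = Z.
  H_1: rank ker ∂_1 − rank ∂_2 = (12 − 8) − 0 = 4, and there is no ∂_2, so H_1 = Z^4.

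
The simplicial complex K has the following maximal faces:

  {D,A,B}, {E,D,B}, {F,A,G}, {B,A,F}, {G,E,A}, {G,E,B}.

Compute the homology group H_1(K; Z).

H_1 ≅ Z.

We work with the vertex ordering A < B < D < E < F < G. The simplices of K, each written with vertices in increasing order, are:

  0-simplices (6): A, B, D, E, F, G
  1-simplices (12): AB, AD, AE, AF, AG, BD, BE, BF, BG, DE, EG, FG
  2-simplices (6): ABD, ABF, AEG, AFG, BDE, BEG

Hence C_0 ≅ Z^6, C_1 ≅ Z^12, C_2 ≅ Z^6.

∂_1: C_1 → C_0 maps an edge to its endpoints' difference, ∂[p,q] = q − p.
The 6×12 boundary matrix has rank 5 and Smith normal form diag(1,1,1,1,1).

∂_2: C_2 → C_1 sends each 2-simplex [p,q,r] to [q,r] − [p,r] + [p,q]. For instance
  ∂AFG = FG − AG + AF,
  ∂BDE = DE − BE + BD.
This gives a 12×6 integer matrix of rank 6; reducing to Smith normal form yields diagonal entries (1,1,1,1,1,1).

From H_k ≅ ker(∂_k) / im(∂_{k+1}) we obtain:

  H_1: rank ker ∂_1 − rank ∂_2 = (12 − 5) − 6 = 1, and the invariant factors of ∂_2 are all 1, so H_1 ≅ Z.

(K is a triangulation of the cylinder S^1 x I.)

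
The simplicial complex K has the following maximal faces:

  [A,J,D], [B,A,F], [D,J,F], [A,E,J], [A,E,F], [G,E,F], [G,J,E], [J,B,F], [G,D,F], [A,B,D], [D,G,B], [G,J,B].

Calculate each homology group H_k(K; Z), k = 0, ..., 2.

K has 7 vertices, 18 edges, 12 triangles.
rank ∂_0 = 0, rank ∂_1 = 6 ⇒ b_0 = 7 − 0 − 6 = 1; all invariant factors of ∂_1 are 1 so no torsion. So H_0 ≅ Z.
rank ∂_1 = 6, rank ∂_2 = 12 ⇒ b_1 = 18 − 6 − 12 = 0; ∂_2 has invariant factor(s) [2] giving torsion. So H_1 ≅ Z/2Z.
rank ∂_2 = 12, rank ∂_3 = 0 ⇒ b_2 = 12 − 12 − 0 = 0. So H_2 ≅ 0.

H_0 ≅ Z,  H_1 ≅ Z/2Z,  H_2 = 0.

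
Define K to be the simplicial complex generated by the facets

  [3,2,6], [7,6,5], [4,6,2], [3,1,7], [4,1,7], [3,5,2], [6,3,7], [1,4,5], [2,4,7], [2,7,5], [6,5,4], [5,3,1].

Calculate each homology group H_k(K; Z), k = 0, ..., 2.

H_0 = Z,  H_1 = Z/2Z,  H_2 = 0.

We work with the vertex ordering 1 < 2 < 3 < 4 < 5 < 6 < 7. The simplices of K, each written with vertices in increasing order, are:

  0-simplices (7): [1], [2], [3], [4], [5], [6], [7]
  1-simplices (18): [1,3], [1,4], [1,5], [1,7], [2,3], [2,4], [2,5], [2,6], [2,7], [3,5], [3,6], [3,7], [4,5], [4,6], [4,7], [5,6], [5,7], [6,7]
  2-simplices (12): [1,3,5], [1,3,7], [1,4,5], [1,4,7], [2,3,5], [2,3,6], [2,4,6], [2,4,7], [2,5,7], [3,6,7], [4,5,6], [5,6,7]

so the chain groups are C_0 ≅ Z^7, C_1 ≅ Z^18, C_2 ≅ Z^12.

∂_1: C_1 → C_0 maps an edge to its endpoints' difference, ∂[p,q] = q − p.
This gives a 7×18 integer matrix of rank 6; reducing to Smith normal form yields diagonal entries (1,1,1,1,1,1).

∂_2: C_2 → C_1 acts by ∂[p,q,r] = [q,r] − [p,r] + [p,q]. For instance
  ∂[2,4,7] = [4,7] − [2,7] + [2,4],
  ∂[4,5,6] = [5,6] − [4,6] + [4,5].
This gives a 18×12 integer matrix of rank 12; reducing to Smith normal form yields diagonal entries (1,1,1,1,1,1,1,1,1,1,1,2).

From H_k ≅ ker(∂_k) / im(∂_{k+1}) we obtain:

  H_0: rank C_0 − rank ∂_1 = 7 − 6 = 1, and the invariant factors of ∂_1 are all 1, so H_0 ≅ Z.
  H_1: rank ker ∂_1 − rank ∂_2 = (18 − 6) − 12 = 0, and ∂_2 has invariant factor 2 > 1, so H_1 ≅ Z/2Z.
  H_2: rank ker ∂_2 − rank ∂_3 = (12 − 12) − 0 = 0, and there is no ∂_3, so H_2 ≅ 0.

As a check, the Euler characteristic is 7 − 18 + 12 = 1, which agrees with 1 − 0 + 0 = 1.
(K is a triangulation of the real projective plane RP^2.)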